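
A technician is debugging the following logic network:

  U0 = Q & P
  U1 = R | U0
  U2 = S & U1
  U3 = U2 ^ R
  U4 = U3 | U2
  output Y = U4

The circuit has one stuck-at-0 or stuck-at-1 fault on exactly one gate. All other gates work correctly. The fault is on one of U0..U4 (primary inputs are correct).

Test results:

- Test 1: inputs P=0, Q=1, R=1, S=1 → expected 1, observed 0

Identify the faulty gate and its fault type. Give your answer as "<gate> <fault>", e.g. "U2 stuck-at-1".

U4 stuck-at-0

Fault-free values for test 1 (P=0, Q=1, R=1, S=1): U0=0, U1=1, U2=1, U3=0, U4=1, giving Y=1. Observed 0.
Test 1: faults giving observed 0 are {U4 stuck-at-0}.
Only U4 stuck-at-0 is consistent with every test.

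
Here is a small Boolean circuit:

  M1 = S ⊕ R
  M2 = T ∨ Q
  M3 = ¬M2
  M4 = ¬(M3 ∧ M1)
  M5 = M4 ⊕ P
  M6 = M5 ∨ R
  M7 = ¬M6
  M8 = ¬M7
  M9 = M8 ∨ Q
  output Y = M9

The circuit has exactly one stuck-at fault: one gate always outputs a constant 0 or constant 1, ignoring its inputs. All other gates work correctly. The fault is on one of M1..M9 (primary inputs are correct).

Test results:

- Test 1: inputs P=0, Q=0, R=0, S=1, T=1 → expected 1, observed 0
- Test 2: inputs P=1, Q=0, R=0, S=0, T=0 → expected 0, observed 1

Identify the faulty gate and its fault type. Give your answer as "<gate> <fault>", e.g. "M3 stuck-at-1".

Fault-free values for test 1 (P=0, Q=0, R=0, S=1, T=1): M1=1, M2=1, M3=0, M4=1, M5=1, M6=1, M7=0, M8=1, M9=1, giving Y=1. Observed 0.
Test 1: faults giving observed 0 are {M2 stuck-at-0, M3 stuck-at-1, M4 stuck-at-0, M5 stuck-at-0, M6 stuck-at-0, M7 stuck-at-1, M8 stuck-at-0, M9 stuck-at-0}.
Test 2 (P=1, Q=0, R=0, S=0, T=0): fault-free M1=0, M2=0, M3=1, M4=1, M5=0, M6=0, M7=1, M8=0, M9=0 → 0; observed 1. Eliminates M2 stuck-at-0, M3 stuck-at-1, M5 stuck-at-0, M6 stuck-at-0, M7 stuck-at-1, M8 stuck-at-0, M9 stuck-at-0.
Only M4 stuck-at-0 is consistent with every test.

M4 stuck-at-0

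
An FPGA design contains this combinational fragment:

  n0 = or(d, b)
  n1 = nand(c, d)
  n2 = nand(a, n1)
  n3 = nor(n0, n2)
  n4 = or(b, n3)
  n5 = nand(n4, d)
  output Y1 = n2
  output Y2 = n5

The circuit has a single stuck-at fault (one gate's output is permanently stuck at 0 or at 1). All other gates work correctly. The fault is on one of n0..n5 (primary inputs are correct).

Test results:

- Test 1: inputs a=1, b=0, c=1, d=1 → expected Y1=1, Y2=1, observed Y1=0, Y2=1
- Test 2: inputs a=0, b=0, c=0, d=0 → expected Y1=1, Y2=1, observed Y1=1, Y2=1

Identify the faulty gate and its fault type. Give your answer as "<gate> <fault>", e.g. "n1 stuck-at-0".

Fault-free values for test 1 (a=1, b=0, c=1, d=1): n0=1, n1=0, n2=1, n3=0, n4=0, n5=1, giving Y1=1, Y2=1. Observed Y1=0, Y2=1.
Test 1: faults giving observed Y1=0, Y2=1 are {n1 stuck-at-1, n2 stuck-at-0}.
Test 2 (a=0, b=0, c=0, d=0): fault-free n0=0, n1=1, n2=1, n3=0, n4=0, n5=1 → Y1=1, Y2=1; observed Y1=1, Y2=1. Eliminates n2 stuck-at-0.
Only n1 stuck-at-1 is consistent with every test.

n1 stuck-at-1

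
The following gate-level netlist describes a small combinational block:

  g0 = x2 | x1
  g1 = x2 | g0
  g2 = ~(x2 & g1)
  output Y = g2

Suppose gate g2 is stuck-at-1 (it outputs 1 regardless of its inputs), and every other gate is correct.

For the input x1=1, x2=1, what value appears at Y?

1

Propagate with g2 forced: g0=1, g1=1, g2=1 [stuck-at-1].
So Y = 1. (Without the fault it would be 0.)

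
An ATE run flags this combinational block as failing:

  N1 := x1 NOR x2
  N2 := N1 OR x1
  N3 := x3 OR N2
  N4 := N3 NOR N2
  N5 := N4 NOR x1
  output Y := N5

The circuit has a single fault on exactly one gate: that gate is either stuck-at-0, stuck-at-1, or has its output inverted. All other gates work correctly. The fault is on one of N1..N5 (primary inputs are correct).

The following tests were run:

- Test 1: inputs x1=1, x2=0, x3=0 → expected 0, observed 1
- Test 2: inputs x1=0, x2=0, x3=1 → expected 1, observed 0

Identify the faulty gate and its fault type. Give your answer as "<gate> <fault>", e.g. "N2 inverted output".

N5 inverted output

Fault-free values for test 1 (x1=1, x2=0, x3=0): N1=0, N2=1, N3=1, N4=0, N5=0, giving Y=0. Observed 1.
Test 1: faults giving observed 1 are {N5 stuck-at-1, N5 inverted output}.
Test 2 (x1=0, x2=0, x3=1): fault-free N1=1, N2=1, N3=1, N4=0, N5=1 → 1; observed 0. Eliminates N5 stuck-at-1.
Only N5 inverted output is consistent with every test.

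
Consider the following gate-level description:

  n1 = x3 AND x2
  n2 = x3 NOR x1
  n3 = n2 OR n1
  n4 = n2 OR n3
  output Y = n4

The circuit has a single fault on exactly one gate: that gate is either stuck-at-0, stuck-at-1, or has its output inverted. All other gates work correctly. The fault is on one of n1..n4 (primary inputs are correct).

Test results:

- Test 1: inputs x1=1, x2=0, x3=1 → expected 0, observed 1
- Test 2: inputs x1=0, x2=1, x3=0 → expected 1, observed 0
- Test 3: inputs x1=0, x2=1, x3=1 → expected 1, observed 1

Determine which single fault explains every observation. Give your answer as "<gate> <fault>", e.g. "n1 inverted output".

Fault-free values for test 1 (x1=1, x2=0, x3=1): n1=0, n2=0, n3=0, n4=0, giving Y=0. Observed 1.
Test 1: faults giving observed 1 are {n1 stuck-at-1, n1 inverted output, n2 stuck-at-1, n2 inverted output, n3 stuck-at-1, n3 inverted output, n4 stuck-at-1, n4 inverted output}.
Test 2 (x1=0, x2=1, x3=0): fault-free n1=0, n2=1, n3=1, n4=1 → 1; observed 0. Eliminates n1 stuck-at-1, n1 inverted output, n2 stuck-at-1, n3 stuck-at-1, n3 inverted output, n4 stuck-at-1.
Test 3 (x1=0, x2=1, x3=1): fault-free n1=1, n2=0, n3=1, n4=1 → 1; observed 1. Eliminates n4 inverted output.
Only n2 inverted output is consistent with every test.

n2 inverted output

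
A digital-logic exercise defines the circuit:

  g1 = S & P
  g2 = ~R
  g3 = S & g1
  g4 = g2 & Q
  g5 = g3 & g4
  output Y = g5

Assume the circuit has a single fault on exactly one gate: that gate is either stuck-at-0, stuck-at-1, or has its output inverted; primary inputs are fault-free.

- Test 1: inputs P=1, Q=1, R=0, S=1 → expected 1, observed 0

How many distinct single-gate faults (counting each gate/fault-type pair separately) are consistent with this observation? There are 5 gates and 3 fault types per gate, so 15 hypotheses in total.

10

Fault-free: g1=1, g2=1, g3=1, g4=1, g5=1 → 1. Observed 0.
  g1: stuck-at-0, inverted output ✓; others ✗
  g2: stuck-at-0, inverted output ✓; others ✗
  g3: stuck-at-0, inverted output ✓; others ✗
  g4: stuck-at-0, inverted output ✓; others ✗
  g5: stuck-at-0, inverted output ✓; others ✗
Consistent faults: {g1 stuck-at-0, g1 inverted output, g2 stuck-at-0, g2 inverted output, g3 stuck-at-0, g3 inverted output, g4 stuck-at-0, g4 inverted output, g5 stuck-at-0, g5 inverted output} — 10 in all.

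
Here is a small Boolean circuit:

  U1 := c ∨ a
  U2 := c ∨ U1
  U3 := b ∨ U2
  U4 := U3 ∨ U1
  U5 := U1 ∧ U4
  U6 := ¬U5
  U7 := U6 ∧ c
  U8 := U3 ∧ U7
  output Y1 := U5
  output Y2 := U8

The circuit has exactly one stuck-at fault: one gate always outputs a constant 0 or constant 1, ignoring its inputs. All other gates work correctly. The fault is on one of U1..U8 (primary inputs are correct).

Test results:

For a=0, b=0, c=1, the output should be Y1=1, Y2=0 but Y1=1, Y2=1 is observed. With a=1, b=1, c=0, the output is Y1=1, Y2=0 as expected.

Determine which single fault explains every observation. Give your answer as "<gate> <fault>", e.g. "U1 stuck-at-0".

U6 stuck-at-1

Fault-free values for test 1 (a=0, b=0, c=1): U1=1, U2=1, U3=1, U4=1, U5=1, U6=0, U7=0, U8=0, giving Y1=1, Y2=0. Observed Y1=1, Y2=1.
Test 1: faults giving observed Y1=1, Y2=1 are {U6 stuck-at-1, U7 stuck-at-1, U8 stuck-at-1}.
Test 2 (a=1, b=1, c=0): fault-free U1=1, U2=1, U3=1, U4=1, U5=1, U6=0, U7=0, U8=0 → Y1=1, Y2=0; observed Y1=1, Y2=0. Eliminates U7 stuck-at-1, U8 stuck-at-1.
Only U6 stuck-at-1 is consistent with every test.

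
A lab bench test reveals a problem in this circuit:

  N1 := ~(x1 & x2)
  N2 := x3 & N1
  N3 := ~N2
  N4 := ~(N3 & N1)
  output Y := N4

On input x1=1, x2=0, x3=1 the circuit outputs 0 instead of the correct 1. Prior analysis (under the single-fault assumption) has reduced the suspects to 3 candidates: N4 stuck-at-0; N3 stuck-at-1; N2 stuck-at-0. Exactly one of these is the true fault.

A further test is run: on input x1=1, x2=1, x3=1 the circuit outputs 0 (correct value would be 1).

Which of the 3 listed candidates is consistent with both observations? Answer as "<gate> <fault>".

Evaluate each candidate on input x1=1, x2=1, x3=1:
  N4 stuck-at-0: N1=0, N2=0, N3=1, N4=0 [stuck-at-0] → 0 — matches
  N3 stuck-at-1: N1=0, N2=0, N3=1 [stuck-at-1], N4=1 → 1 — eliminated
  N2 stuck-at-0: N1=0, N2=0 [stuck-at-0], N3=1, N4=1 → 1 — eliminated
Only N4 stuck-at-0 reproduces the observed 0.

N4 stuck-at-0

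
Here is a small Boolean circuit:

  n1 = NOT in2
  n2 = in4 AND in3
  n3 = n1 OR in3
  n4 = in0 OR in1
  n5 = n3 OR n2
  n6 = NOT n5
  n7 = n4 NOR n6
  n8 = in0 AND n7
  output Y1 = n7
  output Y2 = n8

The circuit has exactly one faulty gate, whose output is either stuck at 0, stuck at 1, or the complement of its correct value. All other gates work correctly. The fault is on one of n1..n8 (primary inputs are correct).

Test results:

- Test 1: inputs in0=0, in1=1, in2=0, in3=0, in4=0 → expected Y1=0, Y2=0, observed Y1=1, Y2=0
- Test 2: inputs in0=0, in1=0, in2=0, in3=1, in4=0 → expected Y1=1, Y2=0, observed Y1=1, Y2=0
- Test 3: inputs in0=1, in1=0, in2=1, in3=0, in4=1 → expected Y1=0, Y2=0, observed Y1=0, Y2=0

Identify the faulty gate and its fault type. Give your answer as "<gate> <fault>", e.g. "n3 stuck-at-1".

n4 stuck-at-0

Fault-free values for test 1 (in0=0, in1=1, in2=0, in3=0, in4=0): n1=1, n2=0, n3=1, n4=1, n5=1, n6=0, n7=0, n8=0, giving Y1=0, Y2=0. Observed Y1=1, Y2=0.
Test 1: faults giving observed Y1=1, Y2=0 are {n4 stuck-at-0, n4 inverted output, n7 stuck-at-1, n7 inverted output}.
Test 2 (in0=0, in1=0, in2=0, in3=1, in4=0): fault-free n1=1, n2=0, n3=1, n4=0, n5=1, n6=0, n7=1, n8=0 → Y1=1, Y2=0; observed Y1=1, Y2=0. Eliminates n4 inverted output, n7 inverted output.
Test 3 (in0=1, in1=0, in2=1, in3=0, in4=1): fault-free n1=0, n2=0, n3=0, n4=1, n5=0, n6=1, n7=0, n8=0 → Y1=0, Y2=0; observed Y1=0, Y2=0. Eliminates n7 stuck-at-1.
Only n4 stuck-at-0 is consistent with every test.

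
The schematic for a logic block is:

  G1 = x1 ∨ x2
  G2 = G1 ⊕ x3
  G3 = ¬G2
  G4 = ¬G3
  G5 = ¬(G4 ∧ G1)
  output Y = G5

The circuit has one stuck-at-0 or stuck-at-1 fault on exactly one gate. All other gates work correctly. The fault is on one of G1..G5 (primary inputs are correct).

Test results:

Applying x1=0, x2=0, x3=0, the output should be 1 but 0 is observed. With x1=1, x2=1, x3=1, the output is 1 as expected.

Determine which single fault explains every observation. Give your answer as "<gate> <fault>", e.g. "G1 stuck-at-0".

Fault-free values for test 1 (x1=0, x2=0, x3=0): G1=0, G2=0, G3=1, G4=0, G5=1, giving Y=1. Observed 0.
Test 1: faults giving observed 0 are {G1 stuck-at-1, G5 stuck-at-0}.
Test 2 (x1=1, x2=1, x3=1): fault-free G1=1, G2=0, G3=1, G4=0, G5=1 → 1; observed 1. Eliminates G5 stuck-at-0.
Only G1 stuck-at-1 is consistent with every test.

G1 stuck-at-1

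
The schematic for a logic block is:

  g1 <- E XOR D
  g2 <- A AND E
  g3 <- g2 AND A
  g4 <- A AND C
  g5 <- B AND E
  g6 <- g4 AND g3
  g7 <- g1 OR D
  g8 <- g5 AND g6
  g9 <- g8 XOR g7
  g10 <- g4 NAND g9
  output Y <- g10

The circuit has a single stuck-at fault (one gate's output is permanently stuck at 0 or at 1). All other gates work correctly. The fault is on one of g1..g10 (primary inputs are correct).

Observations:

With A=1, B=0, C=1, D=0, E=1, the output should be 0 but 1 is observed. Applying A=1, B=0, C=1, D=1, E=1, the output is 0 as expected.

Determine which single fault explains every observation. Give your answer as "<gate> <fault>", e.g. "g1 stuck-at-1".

g1 stuck-at-0

Fault-free values for test 1 (A=1, B=0, C=1, D=0, E=1): g1=1, g2=1, g3=1, g4=1, g5=0, g6=1, g7=1, g8=0, g9=1, g10=0, giving Y=0. Observed 1.
Test 1: faults giving observed 1 are {g1 stuck-at-0, g4 stuck-at-0, g5 stuck-at-1, g7 stuck-at-0, g8 stuck-at-1, g9 stuck-at-0, g10 stuck-at-1}.
Test 2 (A=1, B=0, C=1, D=1, E=1): fault-free g1=0, g2=1, g3=1, g4=1, g5=0, g6=1, g7=1, g8=0, g9=1, g10=0 → 0; observed 0. Eliminates g4 stuck-at-0, g5 stuck-at-1, g7 stuck-at-0, g8 stuck-at-1, g9 stuck-at-0, g10 stuck-at-1.
Only g1 stuck-at-0 is consistent with every test.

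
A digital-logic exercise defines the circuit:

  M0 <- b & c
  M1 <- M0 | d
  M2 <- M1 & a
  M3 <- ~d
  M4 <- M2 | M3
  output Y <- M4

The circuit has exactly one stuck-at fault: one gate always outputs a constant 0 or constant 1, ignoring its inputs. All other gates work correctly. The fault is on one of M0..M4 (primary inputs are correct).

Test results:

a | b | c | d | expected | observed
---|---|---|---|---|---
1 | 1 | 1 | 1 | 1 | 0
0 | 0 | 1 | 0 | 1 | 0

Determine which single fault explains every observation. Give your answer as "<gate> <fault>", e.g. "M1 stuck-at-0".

M4 stuck-at-0

Fault-free values for test 1 (a=1, b=1, c=1, d=1): M0=1, M1=1, M2=1, M3=0, M4=1, giving Y=1. Observed 0.
Test 1: faults giving observed 0 are {M1 stuck-at-0, M2 stuck-at-0, M4 stuck-at-0}.
Test 2 (a=0, b=0, c=1, d=0): fault-free M0=0, M1=0, M2=0, M3=1, M4=1 → 1; observed 0. Eliminates M1 stuck-at-0, M2 stuck-at-0.
Only M4 stuck-at-0 is consistent with every test.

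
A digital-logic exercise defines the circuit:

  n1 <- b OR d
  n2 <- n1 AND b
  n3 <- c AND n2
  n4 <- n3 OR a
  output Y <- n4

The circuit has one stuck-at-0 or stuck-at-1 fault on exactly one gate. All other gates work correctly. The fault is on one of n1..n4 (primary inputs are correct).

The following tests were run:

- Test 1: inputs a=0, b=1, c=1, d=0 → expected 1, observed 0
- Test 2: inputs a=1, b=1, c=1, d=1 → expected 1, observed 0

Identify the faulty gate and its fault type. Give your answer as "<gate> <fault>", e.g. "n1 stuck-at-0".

n4 stuck-at-0

Fault-free values for test 1 (a=0, b=1, c=1, d=0): n1=1, n2=1, n3=1, n4=1, giving Y=1. Observed 0.
Test 1: faults giving observed 0 are {n1 stuck-at-0, n2 stuck-at-0, n3 stuck-at-0, n4 stuck-at-0}.
Test 2 (a=1, b=1, c=1, d=1): fault-free n1=1, n2=1, n3=1, n4=1 → 1; observed 0. Eliminates n1 stuck-at-0, n2 stuck-at-0, n3 stuck-at-0.
Only n4 stuck-at-0 is consistent with every test.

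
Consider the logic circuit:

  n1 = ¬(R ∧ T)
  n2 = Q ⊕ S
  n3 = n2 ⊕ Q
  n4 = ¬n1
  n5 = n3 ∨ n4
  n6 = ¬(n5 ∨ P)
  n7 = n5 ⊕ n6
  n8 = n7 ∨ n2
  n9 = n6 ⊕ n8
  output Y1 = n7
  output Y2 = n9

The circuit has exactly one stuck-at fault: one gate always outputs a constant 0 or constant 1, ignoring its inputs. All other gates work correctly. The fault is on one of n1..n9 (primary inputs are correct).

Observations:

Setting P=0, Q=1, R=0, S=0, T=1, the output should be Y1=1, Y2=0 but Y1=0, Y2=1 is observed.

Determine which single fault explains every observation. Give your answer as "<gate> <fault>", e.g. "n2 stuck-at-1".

Fault-free values for test 1 (P=0, Q=1, R=0, S=0, T=1): n1=1, n2=1, n3=0, n4=0, n5=0, n6=1, n7=1, n8=1, n9=0, giving Y1=1, Y2=0. Observed Y1=0, Y2=1.
Test 1: faults giving observed Y1=0, Y2=1 are {n6 stuck-at-0}.
Only n6 stuck-at-0 is consistent with every test.

n6 stuck-at-0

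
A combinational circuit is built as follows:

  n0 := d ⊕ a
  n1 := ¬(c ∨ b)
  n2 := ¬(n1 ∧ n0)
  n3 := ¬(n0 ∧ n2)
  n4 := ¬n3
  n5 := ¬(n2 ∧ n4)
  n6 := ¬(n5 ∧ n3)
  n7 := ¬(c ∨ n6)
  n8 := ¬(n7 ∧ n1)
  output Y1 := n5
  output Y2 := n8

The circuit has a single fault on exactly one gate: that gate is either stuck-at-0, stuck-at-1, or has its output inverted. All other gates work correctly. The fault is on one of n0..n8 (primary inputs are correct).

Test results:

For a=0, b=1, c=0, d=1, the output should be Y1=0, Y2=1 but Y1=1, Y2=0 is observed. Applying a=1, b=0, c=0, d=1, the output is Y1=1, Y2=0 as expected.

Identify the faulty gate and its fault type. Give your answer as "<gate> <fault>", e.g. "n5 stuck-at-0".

Fault-free values for test 1 (a=0, b=1, c=0, d=1): n0=1, n1=0, n2=1, n3=0, n4=1, n5=0, n6=1, n7=0, n8=1, giving Y1=0, Y2=1. Observed Y1=1, Y2=0.
Test 1: faults giving observed Y1=1, Y2=0 are {n1 stuck-at-1, n1 inverted output}.
Test 2 (a=1, b=0, c=0, d=1): fault-free n0=0, n1=1, n2=1, n3=1, n4=0, n5=1, n6=0, n7=1, n8=0 → Y1=1, Y2=0; observed Y1=1, Y2=0. Eliminates n1 inverted output.
Only n1 stuck-at-1 is consistent with every test.

n1 stuck-at-1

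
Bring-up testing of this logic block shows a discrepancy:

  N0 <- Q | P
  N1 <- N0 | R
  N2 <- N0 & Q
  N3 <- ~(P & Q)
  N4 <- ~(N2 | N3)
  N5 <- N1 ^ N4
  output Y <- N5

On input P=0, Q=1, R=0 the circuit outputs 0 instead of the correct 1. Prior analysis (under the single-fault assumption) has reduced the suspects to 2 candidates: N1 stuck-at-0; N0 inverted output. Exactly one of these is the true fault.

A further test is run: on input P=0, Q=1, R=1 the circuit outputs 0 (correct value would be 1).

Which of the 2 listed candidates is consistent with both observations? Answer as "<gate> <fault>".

Evaluate each candidate on input P=0, Q=1, R=1:
  N1 stuck-at-0: N0=1, N1=0 [stuck-at-0], N2=1, N3=1, N4=0, N5=0 → 0 — matches
  N0 inverted output: N0=0 [inverted output], N1=1, N2=0, N3=1, N4=0, N5=1 → 1 — eliminated
Only N1 stuck-at-0 reproduces the observed 0.

N1 stuck-at-0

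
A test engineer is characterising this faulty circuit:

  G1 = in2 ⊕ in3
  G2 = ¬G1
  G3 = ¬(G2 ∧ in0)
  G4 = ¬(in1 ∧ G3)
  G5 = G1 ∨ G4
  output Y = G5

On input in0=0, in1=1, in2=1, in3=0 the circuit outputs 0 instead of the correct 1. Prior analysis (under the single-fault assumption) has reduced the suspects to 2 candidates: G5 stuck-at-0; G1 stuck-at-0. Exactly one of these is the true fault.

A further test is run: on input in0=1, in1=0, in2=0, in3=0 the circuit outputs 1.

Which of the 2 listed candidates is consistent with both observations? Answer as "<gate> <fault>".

Evaluate each candidate on input in0=1, in1=0, in2=0, in3=0:
  G5 stuck-at-0: G1=0, G2=1, G3=0, G4=1, G5=0 [stuck-at-0] → 0 — eliminated
  G1 stuck-at-0: G1=0 [stuck-at-0], G2=1, G3=0, G4=1, G5=1 → 1 — matches
Only G1 stuck-at-0 reproduces the observed 1.

G1 stuck-at-0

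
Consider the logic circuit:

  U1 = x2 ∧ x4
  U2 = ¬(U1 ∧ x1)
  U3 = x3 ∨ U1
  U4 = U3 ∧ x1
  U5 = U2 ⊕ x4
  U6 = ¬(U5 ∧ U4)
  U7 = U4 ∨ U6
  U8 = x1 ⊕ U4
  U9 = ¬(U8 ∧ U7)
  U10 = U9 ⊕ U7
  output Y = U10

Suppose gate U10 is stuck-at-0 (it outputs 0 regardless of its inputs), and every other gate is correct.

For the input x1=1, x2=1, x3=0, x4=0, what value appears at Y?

Propagate with U10 forced: U1=0, U2=1, U3=0, U4=0, U5=1, U6=1, U7=1, U8=1, U9=0, U10=0 [stuck-at-0].
So Y = 0. (Without the fault it would be 1.)

0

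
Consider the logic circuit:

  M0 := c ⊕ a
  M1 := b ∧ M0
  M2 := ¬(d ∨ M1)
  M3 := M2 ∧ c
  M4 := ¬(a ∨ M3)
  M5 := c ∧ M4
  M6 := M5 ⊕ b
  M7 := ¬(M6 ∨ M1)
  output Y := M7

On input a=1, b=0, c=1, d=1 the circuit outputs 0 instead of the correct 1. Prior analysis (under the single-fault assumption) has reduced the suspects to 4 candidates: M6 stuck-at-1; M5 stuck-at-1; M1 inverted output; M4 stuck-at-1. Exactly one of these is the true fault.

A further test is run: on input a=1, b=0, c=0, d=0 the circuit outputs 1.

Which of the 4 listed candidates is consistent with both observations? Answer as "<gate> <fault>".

Evaluate each candidate on input a=1, b=0, c=0, d=0:
  M6 stuck-at-1: M0=1, M1=0, M2=1, M3=0, M4=0, M5=0, M6=1 [stuck-at-1], M7=0 → 0 — eliminated
  M5 stuck-at-1: M0=1, M1=0, M2=1, M3=0, M4=0, M5=1 [stuck-at-1], M6=1, M7=0 → 0 — eliminated
  M1 inverted output: M0=1, M1=1 [inverted output], M2=0, M3=0, M4=0, M5=0, M6=0, M7=0 → 0 — eliminated
  M4 stuck-at-1: M0=1, M1=0, M2=1, M3=0, M4=1 [stuck-at-1], M5=0, M6=0, M7=1 → 1 — matches
Only M4 stuck-at-1 reproduces the observed 1.

M4 stuck-at-1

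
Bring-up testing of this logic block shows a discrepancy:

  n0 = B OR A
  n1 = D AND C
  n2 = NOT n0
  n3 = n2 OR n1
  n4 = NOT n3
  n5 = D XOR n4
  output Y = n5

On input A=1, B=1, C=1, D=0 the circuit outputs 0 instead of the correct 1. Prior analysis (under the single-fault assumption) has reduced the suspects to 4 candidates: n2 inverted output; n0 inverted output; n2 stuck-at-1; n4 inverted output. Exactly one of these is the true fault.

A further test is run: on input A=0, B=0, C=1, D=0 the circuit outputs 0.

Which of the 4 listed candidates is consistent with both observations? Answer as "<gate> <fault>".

n2 stuck-at-1

Evaluate each candidate on input A=0, B=0, C=1, D=0:
  n2 inverted output: n0=0, n1=0, n2=0 [inverted output], n3=0, n4=1, n5=1 → 1 — eliminated
  n0 inverted output: n0=1 [inverted output], n1=0, n2=0, n3=0, n4=1, n5=1 → 1 — eliminated
  n2 stuck-at-1: n0=0, n1=0, n2=1 [stuck-at-1], n3=1, n4=0, n5=0 → 0 — matches
  n4 inverted output: n0=0, n1=0, n2=1, n3=1, n4=1 [inverted output], n5=1 → 1 — eliminated
Only n2 stuck-at-1 reproduces the observed 0.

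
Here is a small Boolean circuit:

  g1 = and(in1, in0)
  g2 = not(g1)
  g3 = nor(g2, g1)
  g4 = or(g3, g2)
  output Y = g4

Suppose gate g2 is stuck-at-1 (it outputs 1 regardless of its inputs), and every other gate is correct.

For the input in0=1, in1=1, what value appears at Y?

1

Propagate with g2 forced: g1=1, g2=1 [stuck-at-1], g3=0, g4=1.
So Y = 1. (Without the fault it would be 0.)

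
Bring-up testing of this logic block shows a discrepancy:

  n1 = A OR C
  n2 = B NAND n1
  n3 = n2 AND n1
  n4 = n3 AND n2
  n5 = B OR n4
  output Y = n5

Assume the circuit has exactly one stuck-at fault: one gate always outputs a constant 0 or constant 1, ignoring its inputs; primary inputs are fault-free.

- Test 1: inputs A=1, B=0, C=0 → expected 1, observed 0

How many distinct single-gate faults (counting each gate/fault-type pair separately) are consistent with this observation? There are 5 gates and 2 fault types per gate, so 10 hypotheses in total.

5

Fault-free: n1=1, n2=1, n3=1, n4=1, n5=1 → 1. Observed 0.
  n1 stuck-at-0: output 0 ✓
  n1 stuck-at-1: output 1 ✗
  n2 stuck-at-0: output 0 ✓
  n2 stuck-at-1: output 1 ✗
  n3 stuck-at-0: output 0 ✓
  n3 stuck-at-1: output 1 ✗
  n4 stuck-at-0: output 0 ✓
  n4 stuck-at-1: output 1 ✗
  n5 stuck-at-0: output 0 ✓
  n5 stuck-at-1: output 1 ✗
Consistent faults: {n1 stuck-at-0, n2 stuck-at-0, n3 stuck-at-0, n4 stuck-at-0, n5 stuck-at-0} — 5 in all.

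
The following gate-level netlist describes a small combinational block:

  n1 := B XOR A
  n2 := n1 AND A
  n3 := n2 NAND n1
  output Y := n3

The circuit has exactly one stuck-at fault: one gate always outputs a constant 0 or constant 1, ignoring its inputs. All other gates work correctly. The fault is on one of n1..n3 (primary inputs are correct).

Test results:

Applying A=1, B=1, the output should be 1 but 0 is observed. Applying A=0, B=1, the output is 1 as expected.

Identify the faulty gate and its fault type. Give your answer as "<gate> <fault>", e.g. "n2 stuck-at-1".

n1 stuck-at-1

Fault-free values for test 1 (A=1, B=1): n1=0, n2=0, n3=1, giving Y=1. Observed 0.
Test 1: faults giving observed 0 are {n1 stuck-at-1, n3 stuck-at-0}.
Test 2 (A=0, B=1): fault-free n1=1, n2=0, n3=1 → 1; observed 1. Eliminates n3 stuck-at-0.
Only n1 stuck-at-1 is consistent with every test.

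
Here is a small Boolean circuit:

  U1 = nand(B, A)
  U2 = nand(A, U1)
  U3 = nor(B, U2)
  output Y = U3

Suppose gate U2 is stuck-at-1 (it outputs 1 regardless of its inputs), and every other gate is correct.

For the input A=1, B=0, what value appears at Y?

0

Propagate with U2 forced: U1=1, U2=1 [stuck-at-1], U3=0.
So Y = 0. (Without the fault it would be 1.)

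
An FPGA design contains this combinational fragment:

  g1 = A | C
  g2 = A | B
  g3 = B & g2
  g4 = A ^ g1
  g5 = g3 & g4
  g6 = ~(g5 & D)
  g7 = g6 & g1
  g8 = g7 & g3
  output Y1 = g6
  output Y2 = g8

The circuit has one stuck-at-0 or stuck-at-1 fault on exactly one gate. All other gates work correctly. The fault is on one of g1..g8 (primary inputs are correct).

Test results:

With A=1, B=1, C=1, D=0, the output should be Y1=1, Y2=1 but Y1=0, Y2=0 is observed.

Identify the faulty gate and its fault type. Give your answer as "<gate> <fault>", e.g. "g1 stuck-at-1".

g6 stuck-at-0

Fault-free values for test 1 (A=1, B=1, C=1, D=0): g1=1, g2=1, g3=1, g4=0, g5=0, g6=1, g7=1, g8=1, giving Y1=1, Y2=1. Observed Y1=0, Y2=0.
Test 1: faults giving observed Y1=0, Y2=0 are {g6 stuck-at-0}.
Only g6 stuck-at-0 is consistent with every test.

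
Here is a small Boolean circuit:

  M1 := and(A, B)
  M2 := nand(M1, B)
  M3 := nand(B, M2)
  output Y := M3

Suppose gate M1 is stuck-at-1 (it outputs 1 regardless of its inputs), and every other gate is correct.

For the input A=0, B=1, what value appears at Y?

Propagate with M1 forced: M1=1 [stuck-at-1], M2=0, M3=1.
So Y = 1. (Without the fault it would be 0.)

1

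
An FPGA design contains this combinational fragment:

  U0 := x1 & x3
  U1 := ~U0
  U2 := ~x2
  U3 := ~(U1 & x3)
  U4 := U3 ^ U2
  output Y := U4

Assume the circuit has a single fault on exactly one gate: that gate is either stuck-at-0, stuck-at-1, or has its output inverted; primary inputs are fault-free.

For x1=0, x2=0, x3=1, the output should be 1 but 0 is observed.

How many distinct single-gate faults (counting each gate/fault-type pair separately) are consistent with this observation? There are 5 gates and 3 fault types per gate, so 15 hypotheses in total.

10

Fault-free: U0=0, U1=1, U2=1, U3=0, U4=1 → 1. Observed 0.
  U0: stuck-at-1, inverted output ✓; others ✗
  U1: stuck-at-0, inverted output ✓; others ✗
  U2: stuck-at-0, inverted output ✓; others ✗
  U3: stuck-at-1, inverted output ✓; others ✗
  U4: stuck-at-0, inverted output ✓; others ✗
Consistent faults: {U0 stuck-at-1, U0 inverted output, U1 stuck-at-0, U1 inverted output, U2 stuck-at-0, U2 inverted output, U3 stuck-at-1, U3 inverted output, U4 stuck-at-0, U4 inverted output} — 10 in all.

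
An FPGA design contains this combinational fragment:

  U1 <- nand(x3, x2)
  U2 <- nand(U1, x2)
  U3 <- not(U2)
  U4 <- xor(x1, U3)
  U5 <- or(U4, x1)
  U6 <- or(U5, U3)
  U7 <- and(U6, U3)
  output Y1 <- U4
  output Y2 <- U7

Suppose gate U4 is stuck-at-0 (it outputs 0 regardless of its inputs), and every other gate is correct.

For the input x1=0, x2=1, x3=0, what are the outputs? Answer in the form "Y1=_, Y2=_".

Propagate with U4 forced: U1=1, U2=0, U3=1, U4=0 [stuck-at-0], U5=0, U6=1, U7=1.
So the outputs are Y1=0, Y2=1. (Without the fault they would be Y1=1, Y2=1.)

Y1=0, Y2=1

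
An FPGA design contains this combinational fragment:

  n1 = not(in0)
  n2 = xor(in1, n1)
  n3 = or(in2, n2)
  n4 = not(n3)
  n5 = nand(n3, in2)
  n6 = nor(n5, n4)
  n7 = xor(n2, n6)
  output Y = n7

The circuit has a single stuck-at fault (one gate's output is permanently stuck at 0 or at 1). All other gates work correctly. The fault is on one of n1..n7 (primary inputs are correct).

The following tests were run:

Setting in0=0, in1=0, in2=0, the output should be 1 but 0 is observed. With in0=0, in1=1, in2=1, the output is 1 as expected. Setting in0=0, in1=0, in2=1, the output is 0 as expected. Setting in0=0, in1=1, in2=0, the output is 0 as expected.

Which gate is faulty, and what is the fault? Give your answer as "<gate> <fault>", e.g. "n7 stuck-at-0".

n5 stuck-at-0

Fault-free values for test 1 (in0=0, in1=0, in2=0): n1=1, n2=1, n3=1, n4=0, n5=1, n6=0, n7=1, giving Y=1. Observed 0.
Test 1: faults giving observed 0 are {n1 stuck-at-0, n2 stuck-at-0, n5 stuck-at-0, n6 stuck-at-1, n7 stuck-at-0}.
Test 2 (in0=0, in1=1, in2=1): fault-free n1=1, n2=0, n3=1, n4=0, n5=0, n6=1, n7=1 → 1; observed 1. Eliminates n1 stuck-at-0, n7 stuck-at-0.
Test 3 (in0=0, in1=0, in2=1): fault-free n1=1, n2=1, n3=1, n4=0, n5=0, n6=1, n7=0 → 0; observed 0. Eliminates n2 stuck-at-0.
Test 4 (in0=0, in1=1, in2=0): fault-free n1=1, n2=0, n3=0, n4=1, n5=1, n6=0, n7=0 → 0; observed 0. Eliminates n6 stuck-at-1.
Only n5 stuck-at-0 is consistent with every test.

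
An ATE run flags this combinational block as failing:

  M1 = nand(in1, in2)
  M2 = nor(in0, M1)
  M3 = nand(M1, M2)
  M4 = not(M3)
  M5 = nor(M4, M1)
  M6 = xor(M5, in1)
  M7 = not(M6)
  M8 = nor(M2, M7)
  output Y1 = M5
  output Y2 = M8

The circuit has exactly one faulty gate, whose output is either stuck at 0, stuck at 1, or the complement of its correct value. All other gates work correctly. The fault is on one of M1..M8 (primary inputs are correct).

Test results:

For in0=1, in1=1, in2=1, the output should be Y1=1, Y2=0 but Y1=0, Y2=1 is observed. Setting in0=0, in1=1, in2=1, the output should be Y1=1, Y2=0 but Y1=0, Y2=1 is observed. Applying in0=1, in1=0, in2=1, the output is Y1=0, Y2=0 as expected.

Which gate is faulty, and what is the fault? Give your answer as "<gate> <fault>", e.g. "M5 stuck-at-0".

Fault-free values for test 1 (in0=1, in1=1, in2=1): M1=0, M2=0, M3=1, M4=0, M5=1, M6=0, M7=1, M8=0, giving Y1=1, Y2=0. Observed Y1=0, Y2=1.
Test 1: faults giving observed Y1=0, Y2=1 are {M1 stuck-at-1, M1 inverted output, M3 stuck-at-0, M3 inverted output, M4 stuck-at-1, M4 inverted output, M5 stuck-at-0, M5 inverted output}.
Test 2 (in0=0, in1=1, in2=1): fault-free M1=0, M2=1, M3=1, M4=0, M5=1, M6=0, M7=1, M8=0 → Y1=1, Y2=0; observed Y1=0, Y2=1. Eliminates M3 stuck-at-0, M3 inverted output, M4 stuck-at-1, M4 inverted output, M5 stuck-at-0, M5 inverted output.
Test 3 (in0=1, in1=0, in2=1): fault-free M1=1, M2=0, M3=1, M4=0, M5=0, M6=0, M7=1, M8=0 → Y1=0, Y2=0; observed Y1=0, Y2=0. Eliminates M1 inverted output.
Only M1 stuck-at-1 is consistent with every test.

M1 stuck-at-1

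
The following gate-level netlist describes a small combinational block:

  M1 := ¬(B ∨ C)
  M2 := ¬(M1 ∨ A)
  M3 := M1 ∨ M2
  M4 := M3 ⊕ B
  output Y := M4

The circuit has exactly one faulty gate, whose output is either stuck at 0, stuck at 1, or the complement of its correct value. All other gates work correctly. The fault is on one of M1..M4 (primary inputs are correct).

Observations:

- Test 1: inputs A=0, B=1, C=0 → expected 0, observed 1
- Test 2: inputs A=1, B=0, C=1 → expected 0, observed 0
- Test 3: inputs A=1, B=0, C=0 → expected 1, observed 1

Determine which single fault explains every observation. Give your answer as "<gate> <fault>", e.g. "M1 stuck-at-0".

M2 stuck-at-0

Fault-free values for test 1 (A=0, B=1, C=0): M1=0, M2=1, M3=1, M4=0, giving Y=0. Observed 1.
Test 1: faults giving observed 1 are {M2 stuck-at-0, M2 inverted output, M3 stuck-at-0, M3 inverted output, M4 stuck-at-1, M4 inverted output}.
Test 2 (A=1, B=0, C=1): fault-free M1=0, M2=0, M3=0, M4=0 → 0; observed 0. Eliminates M2 inverted output, M3 inverted output, M4 stuck-at-1, M4 inverted output.
Test 3 (A=1, B=0, C=0): fault-free M1=1, M2=0, M3=1, M4=1 → 1; observed 1. Eliminates M3 stuck-at-0.
Only M2 stuck-at-0 is consistent with every test.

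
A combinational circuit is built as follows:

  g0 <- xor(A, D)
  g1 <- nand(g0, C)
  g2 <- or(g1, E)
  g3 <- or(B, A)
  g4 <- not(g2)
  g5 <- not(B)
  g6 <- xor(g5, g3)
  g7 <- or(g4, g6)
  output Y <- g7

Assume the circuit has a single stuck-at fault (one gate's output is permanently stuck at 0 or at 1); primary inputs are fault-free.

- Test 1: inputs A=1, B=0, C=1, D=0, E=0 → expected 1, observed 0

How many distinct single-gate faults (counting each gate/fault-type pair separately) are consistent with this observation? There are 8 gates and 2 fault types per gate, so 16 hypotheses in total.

Fault-free: g0=1, g1=0, g2=0, g3=1, g4=1, g5=1, g6=0, g7=1 → 1. Observed 0.
  g0: stuck-at-0 ✓; others ✗
  g1: stuck-at-1 ✓; others ✗
  g2: stuck-at-1 ✓; others ✗
  g3: none of the 2 fault types match ✗
  g4: stuck-at-0 ✓; others ✗
  g5: none of the 2 fault types match ✗
  g6: none of the 2 fault types match ✗
  g7: stuck-at-0 ✓; others ✗
Consistent faults: {g0 stuck-at-0, g1 stuck-at-1, g2 stuck-at-1, g4 stuck-at-0, g7 stuck-at-0} — 5 in all.

5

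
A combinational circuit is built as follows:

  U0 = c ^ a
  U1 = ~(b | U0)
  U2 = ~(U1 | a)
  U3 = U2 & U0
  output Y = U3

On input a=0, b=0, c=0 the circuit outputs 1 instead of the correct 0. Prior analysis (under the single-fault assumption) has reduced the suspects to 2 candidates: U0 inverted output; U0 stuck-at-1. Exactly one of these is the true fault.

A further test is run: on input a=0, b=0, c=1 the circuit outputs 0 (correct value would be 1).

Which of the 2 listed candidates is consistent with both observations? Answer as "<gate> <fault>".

Evaluate each candidate on input a=0, b=0, c=1:
  U0 inverted output: U0=0 [inverted output], U1=1, U2=0, U3=0 → 0 — matches
  U0 stuck-at-1: U0=1 [stuck-at-1], U1=0, U2=1, U3=1 → 1 — eliminated
Only U0 inverted output reproduces the observed 0.

U0 inverted output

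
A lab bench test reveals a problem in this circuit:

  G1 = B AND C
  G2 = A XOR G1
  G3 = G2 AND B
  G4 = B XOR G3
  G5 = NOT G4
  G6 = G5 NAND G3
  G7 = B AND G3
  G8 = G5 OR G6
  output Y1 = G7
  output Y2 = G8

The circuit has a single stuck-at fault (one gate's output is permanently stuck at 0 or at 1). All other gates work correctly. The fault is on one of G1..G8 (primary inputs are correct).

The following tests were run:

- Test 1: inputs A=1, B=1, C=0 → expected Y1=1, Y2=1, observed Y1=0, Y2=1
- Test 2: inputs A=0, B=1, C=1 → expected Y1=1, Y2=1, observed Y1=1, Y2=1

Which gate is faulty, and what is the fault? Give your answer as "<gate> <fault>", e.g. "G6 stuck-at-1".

G1 stuck-at-1

Fault-free values for test 1 (A=1, B=1, C=0): G1=0, G2=1, G3=1, G4=0, G5=1, G6=0, G7=1, G8=1, giving Y1=1, Y2=1. Observed Y1=0, Y2=1.
Test 1: faults giving observed Y1=0, Y2=1 are {G1 stuck-at-1, G2 stuck-at-0, G3 stuck-at-0, G7 stuck-at-0}.
Test 2 (A=0, B=1, C=1): fault-free G1=1, G2=1, G3=1, G4=0, G5=1, G6=0, G7=1, G8=1 → Y1=1, Y2=1; observed Y1=1, Y2=1. Eliminates G2 stuck-at-0, G3 stuck-at-0, G7 stuck-at-0.
Only G1 stuck-at-1 is consistent with every test.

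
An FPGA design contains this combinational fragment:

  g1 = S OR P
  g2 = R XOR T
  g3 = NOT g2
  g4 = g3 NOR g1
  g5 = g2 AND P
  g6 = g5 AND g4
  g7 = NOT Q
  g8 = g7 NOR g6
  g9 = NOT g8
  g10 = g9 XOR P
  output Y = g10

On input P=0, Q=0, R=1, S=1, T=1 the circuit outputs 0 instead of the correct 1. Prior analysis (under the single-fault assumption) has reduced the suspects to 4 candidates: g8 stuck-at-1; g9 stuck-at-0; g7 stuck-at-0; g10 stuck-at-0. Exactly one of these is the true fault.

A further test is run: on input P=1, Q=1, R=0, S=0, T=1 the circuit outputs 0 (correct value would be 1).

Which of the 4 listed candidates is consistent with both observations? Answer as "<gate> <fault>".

Evaluate each candidate on input P=1, Q=1, R=0, S=0, T=1:
  g8 stuck-at-1: g1=1, g2=1, g3=0, g4=0, g5=1, g6=0, g7=0, g8=1 [stuck-at-1], g9=0, g10=1 → 1 — eliminated
  g9 stuck-at-0: g1=1, g2=1, g3=0, g4=0, g5=1, g6=0, g7=0, g8=1, g9=0 [stuck-at-0], g10=1 → 1 — eliminated
  g7 stuck-at-0: g1=1, g2=1, g3=0, g4=0, g5=1, g6=0, g7=0 [stuck-at-0], g8=1, g9=0, g10=1 → 1 — eliminated
  g10 stuck-at-0: g1=1, g2=1, g3=0, g4=0, g5=1, g6=0, g7=0, g8=1, g9=0, g10=0 [stuck-at-0] → 0 — matches
Only g10 stuck-at-0 reproduces the observed 0.

g10 stuck-at-0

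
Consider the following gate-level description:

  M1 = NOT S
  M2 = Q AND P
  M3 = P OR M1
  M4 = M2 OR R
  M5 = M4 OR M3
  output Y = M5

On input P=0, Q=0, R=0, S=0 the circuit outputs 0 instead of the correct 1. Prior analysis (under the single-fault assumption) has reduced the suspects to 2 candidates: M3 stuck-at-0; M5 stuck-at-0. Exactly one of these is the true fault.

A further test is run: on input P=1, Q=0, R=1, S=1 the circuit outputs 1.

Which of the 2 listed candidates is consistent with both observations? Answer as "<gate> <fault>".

M3 stuck-at-0

Evaluate each candidate on input P=1, Q=0, R=1, S=1:
  M3 stuck-at-0: M1=0, M2=0, M3=0 [stuck-at-0], M4=1, M5=1 → 1 — matches
  M5 stuck-at-0: M1=0, M2=0, M3=1, M4=1, M5=0 [stuck-at-0] → 0 — eliminated
Only M3 stuck-at-0 reproduces the observed 1.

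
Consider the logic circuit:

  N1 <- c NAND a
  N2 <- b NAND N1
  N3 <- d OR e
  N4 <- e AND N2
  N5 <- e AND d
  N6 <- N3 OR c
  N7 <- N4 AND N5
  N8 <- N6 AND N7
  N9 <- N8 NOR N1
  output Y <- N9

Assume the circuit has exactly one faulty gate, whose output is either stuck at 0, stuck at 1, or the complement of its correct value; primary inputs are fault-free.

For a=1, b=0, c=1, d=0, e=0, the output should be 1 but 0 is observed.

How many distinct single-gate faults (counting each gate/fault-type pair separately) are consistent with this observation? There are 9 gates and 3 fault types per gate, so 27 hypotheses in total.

8

Fault-free: N1=0, N2=1, N3=0, N4=0, N5=0, N6=1, N7=0, N8=0, N9=1 → 1. Observed 0.
  N1: stuck-at-1, inverted output ✓; others ✗
  N2: none of the 3 fault types match ✗
  N3: none of the 3 fault types match ✗
  N4: none of the 3 fault types match ✗
  N5: none of the 3 fault types match ✗
  N6: none of the 3 fault types match ✗
  N7: stuck-at-1, inverted output ✓; others ✗
  N8: stuck-at-1, inverted output ✓; others ✗
  N9: stuck-at-0, inverted output ✓; others ✗
Consistent faults: {N1 stuck-at-1, N1 inverted output, N7 stuck-at-1, N7 inverted output, N8 stuck-at-1, N8 inverted output, N9 stuck-at-0, N9 inverted output} — 8 in all.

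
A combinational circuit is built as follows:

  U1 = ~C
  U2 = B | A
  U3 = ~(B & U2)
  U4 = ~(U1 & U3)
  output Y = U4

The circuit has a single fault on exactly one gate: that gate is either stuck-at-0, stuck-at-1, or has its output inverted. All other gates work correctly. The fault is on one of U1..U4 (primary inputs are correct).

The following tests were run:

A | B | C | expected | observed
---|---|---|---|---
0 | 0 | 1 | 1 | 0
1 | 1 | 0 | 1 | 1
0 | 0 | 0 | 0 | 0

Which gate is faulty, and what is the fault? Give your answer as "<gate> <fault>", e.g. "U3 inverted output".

U1 stuck-at-1

Fault-free values for test 1 (A=0, B=0, C=1): U1=0, U2=0, U3=1, U4=1, giving Y=1. Observed 0.
Test 1: faults giving observed 0 are {U1 stuck-at-1, U1 inverted output, U4 stuck-at-0, U4 inverted output}.
Test 2 (A=1, B=1, C=0): fault-free U1=1, U2=1, U3=0, U4=1 → 1; observed 1. Eliminates U4 stuck-at-0, U4 inverted output.
Test 3 (A=0, B=0, C=0): fault-free U1=1, U2=0, U3=1, U4=0 → 0; observed 0. Eliminates U1 inverted output.
Only U1 stuck-at-1 is consistent with every test.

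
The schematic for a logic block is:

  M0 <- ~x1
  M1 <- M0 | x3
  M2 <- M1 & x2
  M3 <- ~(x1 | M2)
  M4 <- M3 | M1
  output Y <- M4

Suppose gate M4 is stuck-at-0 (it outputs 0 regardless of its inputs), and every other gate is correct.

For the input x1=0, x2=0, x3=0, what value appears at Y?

Propagate with M4 forced: M0=1, M1=1, M2=0, M3=1, M4=0 [stuck-at-0].
So Y = 0. (Without the fault it would be 1.)

0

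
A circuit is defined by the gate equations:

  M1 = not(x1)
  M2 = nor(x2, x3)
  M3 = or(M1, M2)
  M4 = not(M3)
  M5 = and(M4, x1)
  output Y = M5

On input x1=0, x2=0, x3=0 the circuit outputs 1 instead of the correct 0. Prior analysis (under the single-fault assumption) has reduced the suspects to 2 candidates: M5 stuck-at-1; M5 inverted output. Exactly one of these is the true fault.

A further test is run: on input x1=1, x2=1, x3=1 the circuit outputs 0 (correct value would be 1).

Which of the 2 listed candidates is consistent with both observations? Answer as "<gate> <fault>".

M5 inverted output

Evaluate each candidate on input x1=1, x2=1, x3=1:
  M5 stuck-at-1: M1=0, M2=0, M3=0, M4=1, M5=1 [stuck-at-1] → 1 — eliminated
  M5 inverted output: M1=0, M2=0, M3=0, M4=1, M5=0 [inverted output] → 0 — matches
Only M5 inverted output reproduces the observed 0.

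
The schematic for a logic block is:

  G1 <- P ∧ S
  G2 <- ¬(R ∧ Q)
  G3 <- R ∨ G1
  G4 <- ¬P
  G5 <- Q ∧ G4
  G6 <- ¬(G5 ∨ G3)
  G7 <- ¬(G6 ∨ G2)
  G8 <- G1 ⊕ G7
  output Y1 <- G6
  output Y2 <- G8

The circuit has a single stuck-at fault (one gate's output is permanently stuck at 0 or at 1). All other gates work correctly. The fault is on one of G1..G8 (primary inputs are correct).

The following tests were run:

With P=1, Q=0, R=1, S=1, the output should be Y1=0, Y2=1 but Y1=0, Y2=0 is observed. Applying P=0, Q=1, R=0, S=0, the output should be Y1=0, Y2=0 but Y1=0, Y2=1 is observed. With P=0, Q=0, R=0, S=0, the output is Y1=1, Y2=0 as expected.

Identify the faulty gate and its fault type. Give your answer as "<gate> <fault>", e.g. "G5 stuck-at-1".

Fault-free values for test 1 (P=1, Q=0, R=1, S=1): G1=1, G2=1, G3=1, G4=0, G5=0, G6=0, G7=0, G8=1, giving Y1=0, Y2=1. Observed Y1=0, Y2=0.
Test 1: faults giving observed Y1=0, Y2=0 are {G1 stuck-at-0, G2 stuck-at-0, G7 stuck-at-1, G8 stuck-at-0}.
Test 2 (P=0, Q=1, R=0, S=0): fault-free G1=0, G2=1, G3=0, G4=1, G5=1, G6=0, G7=0, G8=0 → Y1=0, Y2=0; observed Y1=0, Y2=1. Eliminates G1 stuck-at-0, G8 stuck-at-0.
Test 3 (P=0, Q=0, R=0, S=0): fault-free G1=0, G2=1, G3=0, G4=1, G5=0, G6=1, G7=0, G8=0 → Y1=1, Y2=0; observed Y1=1, Y2=0. Eliminates G7 stuck-at-1.
Only G2 stuck-at-0 is consistent with every test.

G2 stuck-at-0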